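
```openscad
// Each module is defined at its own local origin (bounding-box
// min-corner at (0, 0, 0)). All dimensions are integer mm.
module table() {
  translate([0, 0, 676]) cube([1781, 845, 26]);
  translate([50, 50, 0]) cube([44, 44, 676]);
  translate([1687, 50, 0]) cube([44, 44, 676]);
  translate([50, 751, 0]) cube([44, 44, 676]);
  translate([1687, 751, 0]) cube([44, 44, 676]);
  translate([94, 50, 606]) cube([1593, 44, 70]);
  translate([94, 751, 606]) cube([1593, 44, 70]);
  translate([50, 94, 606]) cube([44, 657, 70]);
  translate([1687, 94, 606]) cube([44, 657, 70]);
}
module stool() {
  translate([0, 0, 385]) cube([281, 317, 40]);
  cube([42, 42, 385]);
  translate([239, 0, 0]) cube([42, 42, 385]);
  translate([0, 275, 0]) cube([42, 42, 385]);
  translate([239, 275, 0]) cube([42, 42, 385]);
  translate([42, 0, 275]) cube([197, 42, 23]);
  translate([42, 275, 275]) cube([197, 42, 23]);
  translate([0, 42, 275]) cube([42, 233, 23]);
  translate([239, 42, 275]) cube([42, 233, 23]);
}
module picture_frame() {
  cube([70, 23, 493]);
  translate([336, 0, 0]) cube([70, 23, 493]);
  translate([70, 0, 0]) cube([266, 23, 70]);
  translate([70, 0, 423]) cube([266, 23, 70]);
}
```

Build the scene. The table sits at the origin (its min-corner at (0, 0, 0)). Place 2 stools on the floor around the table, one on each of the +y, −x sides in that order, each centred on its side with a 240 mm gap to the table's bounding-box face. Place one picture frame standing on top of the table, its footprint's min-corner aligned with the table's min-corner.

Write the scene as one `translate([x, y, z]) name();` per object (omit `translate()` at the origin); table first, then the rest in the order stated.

table();
translate([750, 1085, 0]) stool();
translate([-521, 264, 0]) stool();
translate([0, 0, 702]) picture_frame();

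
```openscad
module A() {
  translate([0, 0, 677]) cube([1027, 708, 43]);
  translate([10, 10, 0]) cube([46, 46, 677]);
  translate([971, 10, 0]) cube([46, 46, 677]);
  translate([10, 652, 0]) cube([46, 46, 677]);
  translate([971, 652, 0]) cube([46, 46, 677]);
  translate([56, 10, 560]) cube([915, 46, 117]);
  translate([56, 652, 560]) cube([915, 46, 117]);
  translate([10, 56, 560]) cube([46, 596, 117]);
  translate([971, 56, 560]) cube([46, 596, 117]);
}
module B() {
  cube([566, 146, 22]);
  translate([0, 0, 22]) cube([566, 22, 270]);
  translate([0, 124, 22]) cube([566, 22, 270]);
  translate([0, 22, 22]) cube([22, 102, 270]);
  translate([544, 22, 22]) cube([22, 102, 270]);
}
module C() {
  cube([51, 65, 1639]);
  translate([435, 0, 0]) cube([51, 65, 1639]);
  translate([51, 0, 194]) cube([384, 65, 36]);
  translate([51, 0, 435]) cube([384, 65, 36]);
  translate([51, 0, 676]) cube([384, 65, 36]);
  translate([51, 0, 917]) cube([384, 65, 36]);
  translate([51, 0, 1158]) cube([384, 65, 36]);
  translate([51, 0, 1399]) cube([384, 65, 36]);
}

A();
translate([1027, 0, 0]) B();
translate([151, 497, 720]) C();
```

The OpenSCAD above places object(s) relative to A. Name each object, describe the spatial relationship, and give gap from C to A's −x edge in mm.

A is a table. B is an open box. C is a ladder. The open box is against the table's +x side, with their −y faces flush. The ladder is on top of the table. The gap from the ladder to the table's −x edge is 151 mm.

The ladder's min-x is at 151; the table's min-x is 0; gap = 151 mm.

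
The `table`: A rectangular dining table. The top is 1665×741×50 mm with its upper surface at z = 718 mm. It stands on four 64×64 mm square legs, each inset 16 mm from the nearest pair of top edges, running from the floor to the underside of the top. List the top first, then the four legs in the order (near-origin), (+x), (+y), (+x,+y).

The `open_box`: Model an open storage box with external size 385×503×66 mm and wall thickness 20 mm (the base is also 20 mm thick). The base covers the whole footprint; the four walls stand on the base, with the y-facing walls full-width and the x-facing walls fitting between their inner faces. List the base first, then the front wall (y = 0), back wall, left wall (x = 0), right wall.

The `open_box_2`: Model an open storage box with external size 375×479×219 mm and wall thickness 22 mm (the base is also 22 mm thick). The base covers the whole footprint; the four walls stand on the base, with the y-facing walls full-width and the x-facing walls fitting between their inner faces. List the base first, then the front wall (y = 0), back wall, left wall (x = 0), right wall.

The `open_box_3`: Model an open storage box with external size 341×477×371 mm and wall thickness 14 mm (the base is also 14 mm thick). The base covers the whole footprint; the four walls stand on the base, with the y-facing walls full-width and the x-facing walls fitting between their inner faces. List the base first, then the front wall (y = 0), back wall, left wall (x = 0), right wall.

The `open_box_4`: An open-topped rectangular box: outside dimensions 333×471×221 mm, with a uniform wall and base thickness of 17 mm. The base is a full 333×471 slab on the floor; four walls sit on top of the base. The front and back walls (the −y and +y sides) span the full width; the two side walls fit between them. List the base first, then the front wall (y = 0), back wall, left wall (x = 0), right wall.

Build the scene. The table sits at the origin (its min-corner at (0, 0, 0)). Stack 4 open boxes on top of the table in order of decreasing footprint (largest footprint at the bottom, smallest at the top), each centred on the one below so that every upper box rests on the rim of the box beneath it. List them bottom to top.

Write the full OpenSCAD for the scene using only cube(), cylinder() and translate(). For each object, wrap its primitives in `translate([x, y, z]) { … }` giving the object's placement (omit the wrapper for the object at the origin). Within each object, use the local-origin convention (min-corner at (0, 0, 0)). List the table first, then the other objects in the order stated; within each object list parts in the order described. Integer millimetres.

translate([0, 0, 668]) cube([1665, 741, 50]);
translate([16, 16, 0]) cube([64, 64, 668]);
translate([1585, 16, 0]) cube([64, 64, 668]);
translate([16, 661, 0]) cube([64, 64, 668]);
translate([1585, 661, 0]) cube([64, 64, 668]);
translate([640, 119, 718]) {
  cube([385, 503, 20]);
  translate([0, 0, 20]) cube([385, 20, 46]);
  translate([0, 483, 20]) cube([385, 20, 46]);
  translate([0, 20, 20]) cube([20, 463, 46]);
  translate([365, 20, 20]) cube([20, 463, 46]);
}
translate([645, 131, 784]) {
  cube([375, 479, 22]);
  translate([0, 0, 22]) cube([375, 22, 197]);
  translate([0, 457, 22]) cube([375, 22, 197]);
  translate([0, 22, 22]) cube([22, 435, 197]);
  translate([353, 22, 22]) cube([22, 435, 197]);
}
translate([662, 132, 1003]) {
  cube([341, 477, 14]);
  translate([0, 0, 14]) cube([341, 14, 357]);
  translate([0, 463, 14]) cube([341, 14, 357]);
  translate([0, 14, 14]) cube([14, 449, 357]);
  translate([327, 14, 14]) cube([14, 449, 357]);
}
translate([666, 135, 1374]) {
  cube([333, 471, 17]);
  translate([0, 0, 17]) cube([333, 17, 204]);
  translate([0, 454, 17]) cube([333, 17, 204]);
  translate([0, 17, 17]) cube([17, 437, 204]);
  translate([316, 17, 17]) cube([17, 437, 204]);
}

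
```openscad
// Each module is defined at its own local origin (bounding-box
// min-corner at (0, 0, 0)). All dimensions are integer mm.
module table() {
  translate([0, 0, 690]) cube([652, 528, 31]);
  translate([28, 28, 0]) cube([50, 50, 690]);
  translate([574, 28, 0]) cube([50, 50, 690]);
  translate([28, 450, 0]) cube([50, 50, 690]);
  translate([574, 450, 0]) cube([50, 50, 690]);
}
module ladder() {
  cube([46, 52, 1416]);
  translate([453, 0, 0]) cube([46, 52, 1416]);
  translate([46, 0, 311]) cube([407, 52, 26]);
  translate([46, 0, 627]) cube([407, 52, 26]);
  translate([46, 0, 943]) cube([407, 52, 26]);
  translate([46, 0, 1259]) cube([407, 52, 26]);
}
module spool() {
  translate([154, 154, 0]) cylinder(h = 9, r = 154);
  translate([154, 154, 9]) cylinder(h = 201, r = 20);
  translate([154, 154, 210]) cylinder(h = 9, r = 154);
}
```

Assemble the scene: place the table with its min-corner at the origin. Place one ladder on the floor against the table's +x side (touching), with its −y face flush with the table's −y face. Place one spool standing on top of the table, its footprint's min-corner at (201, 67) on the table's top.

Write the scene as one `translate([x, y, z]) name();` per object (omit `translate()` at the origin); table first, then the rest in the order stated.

table();
translate([652, 0, 0]) ladder();
translate([201, 67, 721]) spool();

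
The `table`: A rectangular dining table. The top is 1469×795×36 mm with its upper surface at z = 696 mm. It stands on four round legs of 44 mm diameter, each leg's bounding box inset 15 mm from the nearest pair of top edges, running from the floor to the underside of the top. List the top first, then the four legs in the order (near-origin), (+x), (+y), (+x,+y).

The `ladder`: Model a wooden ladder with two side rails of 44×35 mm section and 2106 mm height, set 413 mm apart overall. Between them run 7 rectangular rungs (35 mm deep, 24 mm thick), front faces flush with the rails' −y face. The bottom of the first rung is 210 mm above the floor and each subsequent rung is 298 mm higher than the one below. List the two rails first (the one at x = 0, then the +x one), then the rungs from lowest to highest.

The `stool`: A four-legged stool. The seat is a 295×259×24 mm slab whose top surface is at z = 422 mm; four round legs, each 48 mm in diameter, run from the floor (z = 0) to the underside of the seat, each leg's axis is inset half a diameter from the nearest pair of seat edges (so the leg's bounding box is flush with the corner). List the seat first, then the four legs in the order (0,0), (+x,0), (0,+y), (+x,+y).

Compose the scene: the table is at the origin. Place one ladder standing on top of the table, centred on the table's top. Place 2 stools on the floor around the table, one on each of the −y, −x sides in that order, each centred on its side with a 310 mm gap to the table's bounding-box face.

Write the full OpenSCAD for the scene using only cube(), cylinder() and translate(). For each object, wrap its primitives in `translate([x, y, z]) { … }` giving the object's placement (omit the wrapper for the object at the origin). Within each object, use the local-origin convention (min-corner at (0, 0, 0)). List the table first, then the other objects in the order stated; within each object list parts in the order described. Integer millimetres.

translate([0, 0, 660]) cube([1469, 795, 36]);
translate([37, 37, 0]) cylinder(h = 660, r = 22);
translate([1432, 37, 0]) cylinder(h = 660, r = 22);
translate([37, 758, 0]) cylinder(h = 660, r = 22);
translate([1432, 758, 0]) cylinder(h = 660, r = 22);
translate([528, 380, 696]) {
  cube([44, 35, 2106]);
  translate([369, 0, 0]) cube([44, 35, 2106]);
  translate([44, 0, 210]) cube([325, 35, 24]);
  translate([44, 0, 508]) cube([325, 35, 24]);
  translate([44, 0, 806]) cube([325, 35, 24]);
  translate([44, 0, 1104]) cube([325, 35, 24]);
  translate([44, 0, 1402]) cube([325, 35, 24]);
  translate([44, 0, 1700]) cube([325, 35, 24]);
  translate([44, 0, 1998]) cube([325, 35, 24]);
}
translate([587, -569, 0]) {
  translate([0, 0, 398]) cube([295, 259, 24]);
  translate([24, 24, 0]) cylinder(h = 398, r = 24);
  translate([271, 24, 0]) cylinder(h = 398, r = 24);
  translate([24, 235, 0]) cylinder(h = 398, r = 24);
  translate([271, 235, 0]) cylinder(h = 398, r = 24);
}
translate([-605, 268, 0]) {
  translate([0, 0, 398]) cube([295, 259, 24]);
  translate([24, 24, 0]) cylinder(h = 398, r = 24);
  translate([271, 24, 0]) cylinder(h = 398, r = 24);
  translate([24, 235, 0]) cylinder(h = 398, r = 24);
  translate([271, 235, 0]) cylinder(h = 398, r = 24);
}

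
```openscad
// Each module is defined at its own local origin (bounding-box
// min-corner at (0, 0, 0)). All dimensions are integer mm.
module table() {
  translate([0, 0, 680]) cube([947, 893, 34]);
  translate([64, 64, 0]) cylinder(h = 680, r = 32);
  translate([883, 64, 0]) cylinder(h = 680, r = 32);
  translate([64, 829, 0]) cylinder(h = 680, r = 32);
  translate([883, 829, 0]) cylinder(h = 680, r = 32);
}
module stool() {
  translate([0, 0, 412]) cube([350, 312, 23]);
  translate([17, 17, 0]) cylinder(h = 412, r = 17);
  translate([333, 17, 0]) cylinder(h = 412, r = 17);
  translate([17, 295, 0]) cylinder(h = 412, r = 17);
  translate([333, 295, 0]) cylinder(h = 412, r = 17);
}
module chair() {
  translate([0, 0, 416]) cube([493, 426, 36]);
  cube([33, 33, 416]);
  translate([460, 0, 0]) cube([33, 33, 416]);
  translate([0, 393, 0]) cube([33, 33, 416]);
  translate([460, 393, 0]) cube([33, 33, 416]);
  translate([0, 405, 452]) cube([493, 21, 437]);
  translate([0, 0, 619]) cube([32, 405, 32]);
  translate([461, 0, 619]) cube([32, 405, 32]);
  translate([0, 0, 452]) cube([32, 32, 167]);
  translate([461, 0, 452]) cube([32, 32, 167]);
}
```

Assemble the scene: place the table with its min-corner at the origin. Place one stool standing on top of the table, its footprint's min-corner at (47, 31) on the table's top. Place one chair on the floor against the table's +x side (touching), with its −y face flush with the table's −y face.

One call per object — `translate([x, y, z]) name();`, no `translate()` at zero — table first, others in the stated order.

table();
translate([47, 31, 714]) stool();
translate([947, 0, 0]) chair();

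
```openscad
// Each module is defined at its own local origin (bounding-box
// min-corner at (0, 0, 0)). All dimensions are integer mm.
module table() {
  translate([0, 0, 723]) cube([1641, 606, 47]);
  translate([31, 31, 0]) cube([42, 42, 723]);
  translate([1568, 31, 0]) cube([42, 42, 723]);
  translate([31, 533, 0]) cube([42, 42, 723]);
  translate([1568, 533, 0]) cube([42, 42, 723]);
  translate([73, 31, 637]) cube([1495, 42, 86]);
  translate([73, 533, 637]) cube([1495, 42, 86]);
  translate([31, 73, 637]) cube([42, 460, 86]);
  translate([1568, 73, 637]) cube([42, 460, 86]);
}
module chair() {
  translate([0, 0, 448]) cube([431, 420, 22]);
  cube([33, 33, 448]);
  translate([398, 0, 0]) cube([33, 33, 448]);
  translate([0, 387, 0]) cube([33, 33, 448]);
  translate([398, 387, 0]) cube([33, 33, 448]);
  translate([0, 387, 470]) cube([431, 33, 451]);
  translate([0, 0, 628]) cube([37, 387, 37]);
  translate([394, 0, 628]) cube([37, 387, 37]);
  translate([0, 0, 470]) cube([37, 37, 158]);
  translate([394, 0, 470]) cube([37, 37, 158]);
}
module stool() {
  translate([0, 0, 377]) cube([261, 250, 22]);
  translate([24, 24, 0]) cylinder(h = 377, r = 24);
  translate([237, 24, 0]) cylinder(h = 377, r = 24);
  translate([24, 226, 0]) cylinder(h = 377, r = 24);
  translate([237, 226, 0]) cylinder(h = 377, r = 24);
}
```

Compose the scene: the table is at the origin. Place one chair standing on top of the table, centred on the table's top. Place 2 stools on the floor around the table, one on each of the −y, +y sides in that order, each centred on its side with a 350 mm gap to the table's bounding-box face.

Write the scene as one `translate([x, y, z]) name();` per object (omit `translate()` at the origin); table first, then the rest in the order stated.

table();
translate([605, 93, 770]) chair();
translate([690, -600, 0]) stool();
translate([690, 956, 0]) stool();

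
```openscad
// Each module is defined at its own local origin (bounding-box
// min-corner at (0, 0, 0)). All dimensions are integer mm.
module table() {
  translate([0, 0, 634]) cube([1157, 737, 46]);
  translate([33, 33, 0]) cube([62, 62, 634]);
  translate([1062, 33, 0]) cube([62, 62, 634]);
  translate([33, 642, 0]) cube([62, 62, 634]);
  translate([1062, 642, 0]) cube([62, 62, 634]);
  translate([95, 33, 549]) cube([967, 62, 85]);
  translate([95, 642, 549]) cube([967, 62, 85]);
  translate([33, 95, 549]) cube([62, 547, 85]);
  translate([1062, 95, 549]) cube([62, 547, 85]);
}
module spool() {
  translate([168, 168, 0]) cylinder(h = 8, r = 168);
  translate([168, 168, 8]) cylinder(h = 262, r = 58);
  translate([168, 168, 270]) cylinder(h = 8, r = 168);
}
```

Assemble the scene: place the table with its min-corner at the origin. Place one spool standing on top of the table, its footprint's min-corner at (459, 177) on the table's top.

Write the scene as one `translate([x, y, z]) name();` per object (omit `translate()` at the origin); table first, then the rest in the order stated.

table();
translate([459, 177, 680]) spool();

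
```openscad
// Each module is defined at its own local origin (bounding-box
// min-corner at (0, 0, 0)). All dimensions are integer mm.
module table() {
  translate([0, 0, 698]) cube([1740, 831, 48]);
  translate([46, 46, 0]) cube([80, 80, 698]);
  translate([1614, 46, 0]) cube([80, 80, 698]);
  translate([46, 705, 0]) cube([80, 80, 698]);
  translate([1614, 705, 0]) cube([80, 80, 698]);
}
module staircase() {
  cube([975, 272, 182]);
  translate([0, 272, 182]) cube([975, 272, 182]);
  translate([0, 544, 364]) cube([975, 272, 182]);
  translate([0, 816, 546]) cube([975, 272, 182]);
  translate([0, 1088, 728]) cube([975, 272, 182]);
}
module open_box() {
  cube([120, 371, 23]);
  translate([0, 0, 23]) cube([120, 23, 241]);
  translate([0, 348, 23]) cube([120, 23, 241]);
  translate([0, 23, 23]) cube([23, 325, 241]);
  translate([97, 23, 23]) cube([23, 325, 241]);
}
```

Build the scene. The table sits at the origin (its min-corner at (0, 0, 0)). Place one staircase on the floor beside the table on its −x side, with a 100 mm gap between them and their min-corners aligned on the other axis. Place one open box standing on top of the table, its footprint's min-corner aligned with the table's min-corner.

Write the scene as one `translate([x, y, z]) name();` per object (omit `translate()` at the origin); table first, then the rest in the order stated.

table();
translate([-1075, 0, 0]) staircase();
translate([0, 0, 746]) open_box();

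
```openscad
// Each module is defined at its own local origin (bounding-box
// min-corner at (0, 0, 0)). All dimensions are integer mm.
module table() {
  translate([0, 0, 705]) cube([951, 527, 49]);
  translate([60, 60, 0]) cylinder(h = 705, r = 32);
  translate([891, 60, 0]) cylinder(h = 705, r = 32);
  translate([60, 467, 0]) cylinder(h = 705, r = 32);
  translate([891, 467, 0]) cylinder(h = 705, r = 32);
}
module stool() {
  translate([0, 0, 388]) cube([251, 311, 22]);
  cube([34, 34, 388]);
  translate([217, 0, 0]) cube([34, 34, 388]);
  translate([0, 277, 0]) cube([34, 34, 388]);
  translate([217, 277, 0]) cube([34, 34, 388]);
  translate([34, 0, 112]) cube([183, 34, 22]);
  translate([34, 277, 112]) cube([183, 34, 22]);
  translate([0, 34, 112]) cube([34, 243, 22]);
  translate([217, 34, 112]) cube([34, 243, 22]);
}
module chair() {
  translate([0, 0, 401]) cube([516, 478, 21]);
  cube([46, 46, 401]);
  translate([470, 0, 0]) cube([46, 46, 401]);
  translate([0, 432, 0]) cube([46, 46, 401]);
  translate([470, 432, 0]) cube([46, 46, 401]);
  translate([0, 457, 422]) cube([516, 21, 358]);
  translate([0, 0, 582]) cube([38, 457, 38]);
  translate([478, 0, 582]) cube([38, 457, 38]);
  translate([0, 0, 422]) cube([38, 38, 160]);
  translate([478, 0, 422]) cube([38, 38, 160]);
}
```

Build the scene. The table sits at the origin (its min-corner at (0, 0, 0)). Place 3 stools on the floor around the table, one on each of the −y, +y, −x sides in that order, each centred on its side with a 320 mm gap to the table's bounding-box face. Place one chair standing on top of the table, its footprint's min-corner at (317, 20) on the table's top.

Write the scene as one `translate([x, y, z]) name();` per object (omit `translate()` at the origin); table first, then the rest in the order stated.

table();
translate([350, -631, 0]) stool();
translate([350, 847, 0]) stool();
translate([-571, 108, 0]) stool();
translate([317, 20, 754]) chair();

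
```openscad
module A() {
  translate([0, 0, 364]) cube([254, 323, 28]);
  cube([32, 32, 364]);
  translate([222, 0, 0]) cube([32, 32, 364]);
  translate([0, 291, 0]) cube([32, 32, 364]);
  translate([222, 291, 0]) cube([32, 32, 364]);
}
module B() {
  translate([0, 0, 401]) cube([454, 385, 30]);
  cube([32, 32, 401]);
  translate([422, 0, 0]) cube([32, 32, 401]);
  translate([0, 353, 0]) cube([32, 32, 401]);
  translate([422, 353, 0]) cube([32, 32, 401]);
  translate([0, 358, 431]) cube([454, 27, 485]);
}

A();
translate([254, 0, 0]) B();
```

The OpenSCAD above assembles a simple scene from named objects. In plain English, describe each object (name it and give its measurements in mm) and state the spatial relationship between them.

A is a four-legged stool. The seat is a 254×323×28 mm slab whose top surface is at z = 392 mm; four square legs, each 32×32 mm in cross-section, run from the floor (z = 0) to the underside of the seat, each flush with a corner of the seat.

B is a chair: 454×385 mm seat, 30 mm thick, top at z = 431 mm, on four 32 mm square corner legs flush with the seat edges. A 27 mm thick backrest slab spans the full seat width, extending 485 mm above the seat top, its back face flush with the seat's +y edge.

The chair is against the stool's +x side, with their −y faces flush.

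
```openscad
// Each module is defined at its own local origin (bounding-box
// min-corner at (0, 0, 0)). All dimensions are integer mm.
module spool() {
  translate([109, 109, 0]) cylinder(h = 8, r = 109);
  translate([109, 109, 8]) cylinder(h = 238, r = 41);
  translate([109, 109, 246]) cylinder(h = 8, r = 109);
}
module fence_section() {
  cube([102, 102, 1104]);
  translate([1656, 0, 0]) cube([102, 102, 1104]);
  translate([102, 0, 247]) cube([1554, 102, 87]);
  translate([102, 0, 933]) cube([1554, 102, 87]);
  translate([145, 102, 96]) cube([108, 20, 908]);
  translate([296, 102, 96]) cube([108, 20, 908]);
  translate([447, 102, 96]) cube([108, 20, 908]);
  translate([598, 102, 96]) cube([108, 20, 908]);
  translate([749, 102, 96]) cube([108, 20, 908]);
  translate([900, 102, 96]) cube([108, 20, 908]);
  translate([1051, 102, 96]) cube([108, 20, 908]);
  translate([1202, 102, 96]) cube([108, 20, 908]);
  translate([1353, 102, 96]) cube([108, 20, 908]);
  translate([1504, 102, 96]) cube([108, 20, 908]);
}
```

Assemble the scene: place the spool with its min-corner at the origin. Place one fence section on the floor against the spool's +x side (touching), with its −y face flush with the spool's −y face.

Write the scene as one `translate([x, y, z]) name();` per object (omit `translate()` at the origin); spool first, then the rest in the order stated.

spool();
translate([218, 0, 0]) fence_section();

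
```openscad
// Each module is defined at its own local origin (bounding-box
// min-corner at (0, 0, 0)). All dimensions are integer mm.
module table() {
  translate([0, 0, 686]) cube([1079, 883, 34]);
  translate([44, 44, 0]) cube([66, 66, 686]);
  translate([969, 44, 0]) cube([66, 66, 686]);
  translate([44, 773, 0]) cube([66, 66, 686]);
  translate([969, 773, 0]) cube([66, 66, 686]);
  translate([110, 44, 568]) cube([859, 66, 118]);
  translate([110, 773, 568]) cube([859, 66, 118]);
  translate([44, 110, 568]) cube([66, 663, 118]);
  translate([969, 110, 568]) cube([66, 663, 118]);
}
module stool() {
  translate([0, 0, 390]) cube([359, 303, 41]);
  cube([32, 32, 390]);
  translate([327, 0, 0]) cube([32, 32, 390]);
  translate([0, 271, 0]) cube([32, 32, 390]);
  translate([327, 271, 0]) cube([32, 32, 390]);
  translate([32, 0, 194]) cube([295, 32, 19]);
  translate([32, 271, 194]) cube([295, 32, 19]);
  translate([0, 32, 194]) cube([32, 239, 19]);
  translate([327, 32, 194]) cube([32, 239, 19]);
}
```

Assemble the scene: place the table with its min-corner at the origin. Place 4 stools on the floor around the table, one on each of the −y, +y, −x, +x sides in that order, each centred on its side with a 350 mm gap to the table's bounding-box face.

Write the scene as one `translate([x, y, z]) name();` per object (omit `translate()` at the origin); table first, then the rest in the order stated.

table();
translate([360, -653, 0]) stool();
translate([360, 1233, 0]) stool();
translate([-709, 290, 0]) stool();
translate([1429, 290, 0]) stool();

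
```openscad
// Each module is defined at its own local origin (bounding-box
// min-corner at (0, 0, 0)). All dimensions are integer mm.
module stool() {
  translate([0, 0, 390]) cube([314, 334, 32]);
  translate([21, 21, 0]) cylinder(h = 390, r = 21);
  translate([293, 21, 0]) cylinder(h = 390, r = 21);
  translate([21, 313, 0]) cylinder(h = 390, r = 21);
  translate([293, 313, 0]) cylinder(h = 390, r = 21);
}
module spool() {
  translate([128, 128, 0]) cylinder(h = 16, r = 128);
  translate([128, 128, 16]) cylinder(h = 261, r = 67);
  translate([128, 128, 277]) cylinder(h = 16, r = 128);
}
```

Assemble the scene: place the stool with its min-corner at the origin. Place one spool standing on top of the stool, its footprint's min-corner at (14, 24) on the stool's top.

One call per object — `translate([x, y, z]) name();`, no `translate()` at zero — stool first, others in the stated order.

stool();
translate([14, 24, 422]) spool();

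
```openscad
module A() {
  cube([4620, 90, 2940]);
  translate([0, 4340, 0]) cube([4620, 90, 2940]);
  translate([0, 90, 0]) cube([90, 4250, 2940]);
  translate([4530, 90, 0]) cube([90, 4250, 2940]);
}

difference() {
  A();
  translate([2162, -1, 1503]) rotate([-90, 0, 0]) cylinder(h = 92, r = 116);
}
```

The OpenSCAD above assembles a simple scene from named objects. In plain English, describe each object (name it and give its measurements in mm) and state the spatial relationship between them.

A is a box-shaped house frame (walls only): outside footprint 4620×4430 mm, wall height 2940 mm, wall thickness 90 mm. The two y-facing walls run the full x-width; the two x-facing walls fit between the inner faces of the y-facing walls.

The house frame has a circular hole of radius 116 mm through its front wall, centred at (x = 2162, z = 1503).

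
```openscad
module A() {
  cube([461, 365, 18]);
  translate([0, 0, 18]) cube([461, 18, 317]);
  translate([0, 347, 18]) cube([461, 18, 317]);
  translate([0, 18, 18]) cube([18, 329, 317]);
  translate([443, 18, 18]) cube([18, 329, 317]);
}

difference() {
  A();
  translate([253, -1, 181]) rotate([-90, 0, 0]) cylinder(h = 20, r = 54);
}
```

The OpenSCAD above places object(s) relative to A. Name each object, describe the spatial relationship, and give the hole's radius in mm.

The subtracted cylinder has r = 54 mm.

A is an open box. The open box has a circular hole through its front wall. The hole's radius is 54 mm.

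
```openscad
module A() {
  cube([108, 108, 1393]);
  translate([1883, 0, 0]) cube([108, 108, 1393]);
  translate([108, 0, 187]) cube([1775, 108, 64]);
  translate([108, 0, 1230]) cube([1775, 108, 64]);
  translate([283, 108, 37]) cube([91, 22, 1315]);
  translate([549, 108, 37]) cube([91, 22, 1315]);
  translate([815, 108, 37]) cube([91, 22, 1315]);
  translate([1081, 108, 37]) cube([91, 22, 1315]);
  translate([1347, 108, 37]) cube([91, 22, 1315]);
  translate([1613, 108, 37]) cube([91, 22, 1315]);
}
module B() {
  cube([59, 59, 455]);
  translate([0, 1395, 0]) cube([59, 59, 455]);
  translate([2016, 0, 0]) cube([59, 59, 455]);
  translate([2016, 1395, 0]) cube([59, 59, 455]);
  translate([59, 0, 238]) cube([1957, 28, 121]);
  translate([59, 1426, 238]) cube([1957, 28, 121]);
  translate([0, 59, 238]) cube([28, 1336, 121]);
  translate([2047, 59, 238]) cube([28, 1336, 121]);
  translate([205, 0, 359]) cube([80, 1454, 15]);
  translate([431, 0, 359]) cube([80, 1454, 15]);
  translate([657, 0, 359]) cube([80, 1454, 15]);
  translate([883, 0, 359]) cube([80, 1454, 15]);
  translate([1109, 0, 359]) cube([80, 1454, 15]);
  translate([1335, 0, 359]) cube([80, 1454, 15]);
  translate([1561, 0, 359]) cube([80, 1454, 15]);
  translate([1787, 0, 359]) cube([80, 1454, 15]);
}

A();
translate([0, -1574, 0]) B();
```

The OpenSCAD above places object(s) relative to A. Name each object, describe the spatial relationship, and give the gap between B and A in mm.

A is a fence section. B is a bed frame. The bed frame is on the floor beside the fence section on its −y side. The gap between the bed frame and the fence section is 120 mm.

The bed frame's nearest face is 120 mm from the fence section's −y face.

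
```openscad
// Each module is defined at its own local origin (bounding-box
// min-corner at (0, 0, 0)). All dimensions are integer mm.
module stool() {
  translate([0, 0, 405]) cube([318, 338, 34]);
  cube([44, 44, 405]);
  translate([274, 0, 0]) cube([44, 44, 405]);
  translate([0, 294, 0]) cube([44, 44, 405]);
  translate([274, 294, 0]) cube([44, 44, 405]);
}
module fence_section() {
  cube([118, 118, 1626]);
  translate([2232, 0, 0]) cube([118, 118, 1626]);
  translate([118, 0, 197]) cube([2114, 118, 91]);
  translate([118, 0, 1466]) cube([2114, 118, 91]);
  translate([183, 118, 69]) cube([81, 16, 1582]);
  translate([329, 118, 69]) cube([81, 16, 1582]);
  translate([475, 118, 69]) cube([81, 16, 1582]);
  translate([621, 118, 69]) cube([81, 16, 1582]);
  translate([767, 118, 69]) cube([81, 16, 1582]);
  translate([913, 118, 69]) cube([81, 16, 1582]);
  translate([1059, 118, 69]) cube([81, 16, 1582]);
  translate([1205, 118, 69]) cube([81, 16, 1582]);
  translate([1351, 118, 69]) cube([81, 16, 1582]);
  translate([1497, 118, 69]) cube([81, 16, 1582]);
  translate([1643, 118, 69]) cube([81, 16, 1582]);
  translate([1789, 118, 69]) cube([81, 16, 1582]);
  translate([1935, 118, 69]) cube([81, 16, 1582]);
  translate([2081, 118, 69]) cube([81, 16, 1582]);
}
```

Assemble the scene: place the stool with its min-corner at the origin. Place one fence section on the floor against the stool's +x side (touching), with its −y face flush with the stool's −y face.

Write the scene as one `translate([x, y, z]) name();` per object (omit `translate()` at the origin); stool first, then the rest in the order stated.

stool();
translate([318, 0, 0]) fence_section();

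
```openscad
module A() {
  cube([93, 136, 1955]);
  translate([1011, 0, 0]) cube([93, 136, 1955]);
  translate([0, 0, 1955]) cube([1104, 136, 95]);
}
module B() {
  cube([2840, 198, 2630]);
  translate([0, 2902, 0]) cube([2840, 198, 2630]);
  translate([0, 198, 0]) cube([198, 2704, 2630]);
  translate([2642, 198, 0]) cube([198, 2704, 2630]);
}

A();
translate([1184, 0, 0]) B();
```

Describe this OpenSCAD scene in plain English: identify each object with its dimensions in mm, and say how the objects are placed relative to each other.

A is a rectangular door frame: two vertical jambs of 93×136 mm section, 1955 mm tall, with a clear opening 918 mm wide between their inner faces. A header 95 mm tall and 136 mm deep lies on top of the jambs and spans the full outside width.

B is the wall frame of a small rectangular building: four walls, each 2630 mm tall and 198 mm thick, enclosing a footprint 2840 mm (x) by 3100 mm (y) outside-to-outside, with no floor or roof. The front and back walls (the −y and +y sides) span the full width; the two side walls fit between them.

The house frame is on the floor beside the door frame on its +x side.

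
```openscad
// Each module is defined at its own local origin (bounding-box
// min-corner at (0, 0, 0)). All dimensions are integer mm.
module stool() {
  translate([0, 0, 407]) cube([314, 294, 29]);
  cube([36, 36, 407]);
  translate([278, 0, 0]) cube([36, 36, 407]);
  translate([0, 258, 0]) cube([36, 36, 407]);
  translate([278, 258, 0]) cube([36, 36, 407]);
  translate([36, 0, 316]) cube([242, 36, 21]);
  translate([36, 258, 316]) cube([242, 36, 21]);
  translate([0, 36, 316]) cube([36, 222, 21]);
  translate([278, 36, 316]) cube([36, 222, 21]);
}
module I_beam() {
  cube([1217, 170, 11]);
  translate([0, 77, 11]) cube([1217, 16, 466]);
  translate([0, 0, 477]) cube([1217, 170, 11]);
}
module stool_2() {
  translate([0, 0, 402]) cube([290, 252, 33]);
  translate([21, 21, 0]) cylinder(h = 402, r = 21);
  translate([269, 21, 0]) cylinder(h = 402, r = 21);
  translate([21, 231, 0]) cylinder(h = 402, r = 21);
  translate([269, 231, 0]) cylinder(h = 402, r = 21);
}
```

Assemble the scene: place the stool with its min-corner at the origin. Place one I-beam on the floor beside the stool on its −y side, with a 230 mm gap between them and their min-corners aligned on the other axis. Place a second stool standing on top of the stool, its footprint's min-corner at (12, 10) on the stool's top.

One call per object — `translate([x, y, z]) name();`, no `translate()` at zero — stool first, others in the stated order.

stool();
translate([0, -400, 0]) I_beam();
translate([12, 10, 436]) stool_2();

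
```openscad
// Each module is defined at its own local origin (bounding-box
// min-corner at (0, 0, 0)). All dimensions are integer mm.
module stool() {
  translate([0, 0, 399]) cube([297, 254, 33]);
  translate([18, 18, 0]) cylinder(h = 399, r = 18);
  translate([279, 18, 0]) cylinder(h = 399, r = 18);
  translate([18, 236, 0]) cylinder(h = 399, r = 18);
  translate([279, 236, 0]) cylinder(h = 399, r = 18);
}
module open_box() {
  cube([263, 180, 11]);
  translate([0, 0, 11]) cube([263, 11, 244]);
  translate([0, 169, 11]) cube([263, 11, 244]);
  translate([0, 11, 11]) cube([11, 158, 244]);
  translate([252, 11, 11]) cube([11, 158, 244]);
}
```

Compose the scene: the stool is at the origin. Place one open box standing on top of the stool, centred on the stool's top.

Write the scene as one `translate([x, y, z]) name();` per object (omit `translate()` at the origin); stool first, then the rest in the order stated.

stool();
translate([17, 37, 432]) open_box();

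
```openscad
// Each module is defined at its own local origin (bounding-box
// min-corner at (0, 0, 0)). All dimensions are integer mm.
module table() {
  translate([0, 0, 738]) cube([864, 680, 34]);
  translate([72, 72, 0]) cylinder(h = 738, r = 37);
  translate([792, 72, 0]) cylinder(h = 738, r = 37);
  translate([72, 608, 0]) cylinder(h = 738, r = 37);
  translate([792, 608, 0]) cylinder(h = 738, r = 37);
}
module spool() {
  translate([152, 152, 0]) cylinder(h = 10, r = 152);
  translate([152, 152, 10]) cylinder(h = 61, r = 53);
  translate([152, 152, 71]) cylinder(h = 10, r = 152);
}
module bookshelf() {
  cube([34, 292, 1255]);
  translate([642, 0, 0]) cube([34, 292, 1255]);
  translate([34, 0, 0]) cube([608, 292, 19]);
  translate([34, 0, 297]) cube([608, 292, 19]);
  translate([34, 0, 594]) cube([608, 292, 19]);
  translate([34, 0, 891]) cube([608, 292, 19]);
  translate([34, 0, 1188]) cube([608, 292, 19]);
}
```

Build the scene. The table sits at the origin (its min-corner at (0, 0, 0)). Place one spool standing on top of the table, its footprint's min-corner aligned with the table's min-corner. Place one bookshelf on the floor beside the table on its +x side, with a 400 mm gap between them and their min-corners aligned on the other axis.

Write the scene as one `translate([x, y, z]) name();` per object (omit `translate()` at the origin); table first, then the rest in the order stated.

table();
translate([0, 0, 772]) spool();
translate([1264, 0, 0]) bookshelf();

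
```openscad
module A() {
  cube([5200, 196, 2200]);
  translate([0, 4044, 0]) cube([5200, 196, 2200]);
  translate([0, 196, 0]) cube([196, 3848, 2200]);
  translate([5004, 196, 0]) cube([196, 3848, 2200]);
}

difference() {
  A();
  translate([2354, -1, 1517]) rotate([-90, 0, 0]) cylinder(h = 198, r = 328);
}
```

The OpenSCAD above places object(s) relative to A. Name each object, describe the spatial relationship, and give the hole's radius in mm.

The subtracted cylinder has r = 328 mm.

A is a house frame. The house frame has a circular hole through its front wall. The hole's radius is 328 mm.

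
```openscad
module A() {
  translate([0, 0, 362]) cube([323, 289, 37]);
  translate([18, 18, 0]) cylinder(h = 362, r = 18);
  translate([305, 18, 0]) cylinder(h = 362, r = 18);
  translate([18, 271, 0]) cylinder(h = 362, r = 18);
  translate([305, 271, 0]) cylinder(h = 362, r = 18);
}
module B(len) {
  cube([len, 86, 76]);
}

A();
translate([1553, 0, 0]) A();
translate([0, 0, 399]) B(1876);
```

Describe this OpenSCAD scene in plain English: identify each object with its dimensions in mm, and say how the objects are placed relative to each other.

A is a four-legged stool. The seat is a 323×289×37 mm slab whose top surface is at z = 399 mm; four round legs, each 36 mm in diameter, run from the floor (z = 0) to the underside of the seat, each leg's axis is inset half a diameter from the nearest pair of seat edges (so the leg's bounding box is flush with the corner).

B is a rectangular beam 1876 mm long (x), 86 mm deep (y), 76 mm thick (z).

The beam spans the tops of two stools placed 1230 mm apart, resting at z = 399 mm.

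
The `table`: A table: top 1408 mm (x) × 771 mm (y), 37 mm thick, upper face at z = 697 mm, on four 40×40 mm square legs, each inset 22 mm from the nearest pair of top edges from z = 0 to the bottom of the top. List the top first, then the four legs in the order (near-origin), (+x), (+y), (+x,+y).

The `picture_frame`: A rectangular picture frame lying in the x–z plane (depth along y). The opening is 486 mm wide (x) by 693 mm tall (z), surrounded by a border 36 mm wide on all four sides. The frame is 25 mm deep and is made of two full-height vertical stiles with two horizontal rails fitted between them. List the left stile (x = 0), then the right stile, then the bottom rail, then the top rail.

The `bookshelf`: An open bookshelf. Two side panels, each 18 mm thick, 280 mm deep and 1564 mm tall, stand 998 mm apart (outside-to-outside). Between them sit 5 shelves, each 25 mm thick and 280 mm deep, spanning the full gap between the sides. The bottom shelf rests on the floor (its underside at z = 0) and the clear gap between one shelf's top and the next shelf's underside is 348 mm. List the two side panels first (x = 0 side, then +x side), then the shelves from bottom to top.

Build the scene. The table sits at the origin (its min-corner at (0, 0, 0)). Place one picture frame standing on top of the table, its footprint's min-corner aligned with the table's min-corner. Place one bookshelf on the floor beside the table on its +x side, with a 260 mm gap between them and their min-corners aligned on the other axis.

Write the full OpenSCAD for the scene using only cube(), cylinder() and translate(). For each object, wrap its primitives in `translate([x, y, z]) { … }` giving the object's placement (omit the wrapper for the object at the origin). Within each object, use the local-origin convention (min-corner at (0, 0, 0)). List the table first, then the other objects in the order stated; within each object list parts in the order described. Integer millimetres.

translate([0, 0, 660]) cube([1408, 771, 37]);
translate([22, 22, 0]) cube([40, 40, 660]);
translate([1346, 22, 0]) cube([40, 40, 660]);
translate([22, 709, 0]) cube([40, 40, 660]);
translate([1346, 709, 0]) cube([40, 40, 660]);
translate([0, 0, 697]) {
  cube([36, 25, 765]);
  translate([522, 0, 0]) cube([36, 25, 765]);
  translate([36, 0, 0]) cube([486, 25, 36]);
  translate([36, 0, 729]) cube([486, 25, 36]);
}
translate([1668, 0, 0]) {
  cube([18, 280, 1564]);
  translate([980, 0, 0]) cube([18, 280, 1564]);
  translate([18, 0, 0]) cube([962, 280, 25]);
  translate([18, 0, 373]) cube([962, 280, 25]);
  translate([18, 0, 746]) cube([962, 280, 25]);
  translate([18, 0, 1119]) cube([962, 280, 25]);
  translate([18, 0, 1492]) cube([962, 280, 25]);
}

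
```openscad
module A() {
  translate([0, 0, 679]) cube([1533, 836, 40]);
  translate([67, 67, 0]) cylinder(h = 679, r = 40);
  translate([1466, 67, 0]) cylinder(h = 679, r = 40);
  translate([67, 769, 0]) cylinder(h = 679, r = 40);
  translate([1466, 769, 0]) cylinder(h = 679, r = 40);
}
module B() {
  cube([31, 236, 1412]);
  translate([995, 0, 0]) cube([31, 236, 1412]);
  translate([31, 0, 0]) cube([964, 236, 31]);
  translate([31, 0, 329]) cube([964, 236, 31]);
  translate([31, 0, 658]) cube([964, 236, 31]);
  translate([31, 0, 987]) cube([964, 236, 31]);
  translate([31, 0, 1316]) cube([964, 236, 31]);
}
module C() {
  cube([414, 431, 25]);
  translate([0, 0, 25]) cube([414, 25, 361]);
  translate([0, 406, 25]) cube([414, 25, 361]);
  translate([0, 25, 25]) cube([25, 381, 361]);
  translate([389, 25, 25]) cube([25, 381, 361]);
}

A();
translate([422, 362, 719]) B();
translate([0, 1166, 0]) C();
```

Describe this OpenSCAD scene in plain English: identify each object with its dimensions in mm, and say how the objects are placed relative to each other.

A is a table with a 1533×836 mm rectangular top, 40 mm thick, top surface at z = 719 mm, supported by four round legs of 80 mm diameter, each leg's bounding box inset 27 mm from the nearest pair of top edges, running from the floor.

B is a bookshelf 1026 mm wide overall, 236 mm deep and 1412 mm tall. The two sides are 31 mm thick vertical panels. 5 horizontal shelves of 31 mm thickness span between the inner faces of the sides; the lowest shelf sits on the floor and shelves are stacked with a clear vertical gap of 298 mm between each pair.

C is an open-topped rectangular box: outside dimensions 414×431×386 mm, with a uniform wall and base thickness of 25 mm. The base is a full 414×431 slab on the floor; four walls sit on top of the base. The front and back walls (the −y and +y sides) span the full width; the two side walls fit between them.

The bookshelf is on top of the table. The open box is on the floor beside the table on its +y side.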